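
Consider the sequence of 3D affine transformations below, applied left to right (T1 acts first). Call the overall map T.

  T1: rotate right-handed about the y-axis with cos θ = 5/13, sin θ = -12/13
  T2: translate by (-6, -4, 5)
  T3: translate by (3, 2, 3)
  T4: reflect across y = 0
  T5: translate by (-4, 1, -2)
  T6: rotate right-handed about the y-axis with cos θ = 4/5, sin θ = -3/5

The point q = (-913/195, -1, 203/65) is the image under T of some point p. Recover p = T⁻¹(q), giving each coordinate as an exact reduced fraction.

T1 = [5/13 0 -12/13 0; 0 1 0 0; 12/13 0 5/13 0; 0 0 0 1]
T2·T1 = [5/13 0 -12/13 -6; 0 1 0 -4; 12/13 0 5/13 5; 0 0 0 1]
T3·…·T1 = [5/13 0 -12/13 -3; 0 1 0 -2; 12/13 0 5/13 8; 0 0 0 1]
T4·…·T1 = [5/13 0 -12/13 -3; 0 -1 0 2; 12/13 0 5/13 8; 0 0 0 1]
T5·…·T1 = [5/13 0 -12/13 -7; 0 -1 0 3; 12/13 0 5/13 6; 0 0 0 1]
T6·…·T1 = [-16/65 0 -63/65 -46/5; 0 -1 0 3; 63/65 0 -16/65 3/5; 0 0 0 1]
det M = -1; M⁻¹ = [-16/65 0 63/65 -37/13; 0 -1 0 3; -63/65 0 -16/65 -114/13; 0 0 0 1]
M⁻¹ · (-913/195, -1, 203/65)ᵀ = (4/3, 4, -5)ᵀ

p = (4/3, 4, -5)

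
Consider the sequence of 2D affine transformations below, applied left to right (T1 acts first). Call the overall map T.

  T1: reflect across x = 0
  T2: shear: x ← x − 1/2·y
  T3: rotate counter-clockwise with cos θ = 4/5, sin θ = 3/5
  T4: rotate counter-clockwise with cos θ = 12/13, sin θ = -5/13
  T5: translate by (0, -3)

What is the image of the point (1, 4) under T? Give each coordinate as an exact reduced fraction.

T(p) = (-253/65, 9/65)

T1 reflect across x = 0: (1, 4) → (-1, 4)
T2 shear: x ← x − 1/2·y: (-1, 4) → (-3, 4)
T3 rotate counter-clockwise with cos θ = 4/5, sin θ = 3/5: (-3, 4) → (-24/5, 7/5)
T4 rotate counter-clockwise with cos θ = 12/13, sin θ = -5/13: (-24/5, 7/5) → (-253/65, 204/65)
T5 translate by (0, -3): (-253/65, 204/65) → (-253/65, 9/65)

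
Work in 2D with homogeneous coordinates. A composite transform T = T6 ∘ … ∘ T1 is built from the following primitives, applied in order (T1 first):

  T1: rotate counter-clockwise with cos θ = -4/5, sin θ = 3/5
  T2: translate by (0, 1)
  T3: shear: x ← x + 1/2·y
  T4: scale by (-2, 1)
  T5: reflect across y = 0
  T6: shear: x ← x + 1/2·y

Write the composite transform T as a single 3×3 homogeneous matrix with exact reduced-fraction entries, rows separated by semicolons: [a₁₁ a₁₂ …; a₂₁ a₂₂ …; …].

T1 = [-4/5 -3/5 0; 3/5 -4/5 0; 0 0 1]
T2·T1 = [-4/5 -3/5 0; 3/5 -4/5 1; 0 0 1]
T3·…·T1 = [-1/2 -1 1/2; 3/5 -4/5 1; 0 0 1]
T4·…·T1 = [1 2 -1; 3/5 -4/5 1; 0 0 1]
T5·…·T1 = [1 2 -1; -3/5 4/5 -1; 0 0 1]
T6·…·T1 = [7/10 12/5 -3/2; -3/5 4/5 -1; 0 0 1]

T = [7/10 12/5 -3/2; -3/5 4/5 -1; 0 0 1]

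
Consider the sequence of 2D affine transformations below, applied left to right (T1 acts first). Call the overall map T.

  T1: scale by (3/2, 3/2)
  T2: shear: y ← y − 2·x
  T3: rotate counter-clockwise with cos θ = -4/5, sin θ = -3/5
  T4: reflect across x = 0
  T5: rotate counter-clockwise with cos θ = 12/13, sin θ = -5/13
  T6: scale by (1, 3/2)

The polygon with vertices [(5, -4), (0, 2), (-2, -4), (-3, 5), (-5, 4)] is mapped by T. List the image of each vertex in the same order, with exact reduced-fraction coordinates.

image vertices: (219/10, 63/10), (-168/65, -297/130), (-99/65, 252/65), (-33/2, -27/4), (-219/10, -63/10)

T1 scale by (3/2, 3/2): (5, -4) → (15/2, -6); (0, 2) → (0, 3); (-2, -4) → (-3, -6); (-3, 5) → (-9/2, 15/2); (-5, 4) → (-15/2, 6)
T2 shear: y ← y − 2·x: (15/2, -6) → (15/2, -21); (0, 3) → (0, 3); (-3, -6) → (-3, 0); (-9/2, 15/2) → (-9/2, 33/2); (-15/2, 6) → (-15/2, 21)
T3 rotate counter-clockwise with cos θ = -4/5, sin θ = -3/5: (15/2, -21) → (-93/5, 123/10); (0, 3) → (9/5, -12/5); (-3, 0) → (12/5, 9/5); (-9/2, 33/2) → (27/2, -21/2); (-15/2, 21) → (93/5, -123/10)
T4 reflect across x = 0: (-93/5, 123/10) → (93/5, 123/10); (9/5, -12/5) → (-9/5, -12/5); (12/5, 9/5) → (-12/5, 9/5); (27/2, -21/2) → (-27/2, -21/2); (93/5, -123/10) → (-93/5, -123/10)
T5 rotate counter-clockwise with cos θ = 12/13, sin θ = -5/13: (93/5, 123/10) → (219/10, 21/5); (-9/5, -12/5) → (-168/65, -99/65); (-12/5, 9/5) → (-99/65, 168/65); (-27/2, -21/2) → (-33/2, -9/2); (-93/5, -123/10) → (-219/10, -21/5)
T6 scale by (1, 3/2): (219/10, 21/5) → (219/10, 63/10); (-168/65, -99/65) → (-168/65, -297/130); (-99/65, 168/65) → (-99/65, 252/65); (-33/2, -9/2) → (-33/2, -27/4); (-219/10, -21/5) → (-219/10, -63/10)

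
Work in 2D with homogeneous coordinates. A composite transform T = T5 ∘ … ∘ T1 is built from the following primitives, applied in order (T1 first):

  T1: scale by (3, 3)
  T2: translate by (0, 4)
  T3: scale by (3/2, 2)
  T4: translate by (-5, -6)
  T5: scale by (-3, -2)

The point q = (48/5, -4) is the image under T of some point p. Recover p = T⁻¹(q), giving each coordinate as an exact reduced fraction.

p = (2/5, 0)

T1 = [3 0 0; 0 3 0; 0 0 1]
T2·T1 = [3 0 0; 0 3 4; 0 0 1]
T3·…·T1 = [9/2 0 0; 0 6 8; 0 0 1]
T4·…·T1 = [9/2 0 -5; 0 6 2; 0 0 1]
T5·…·T1 = [-27/2 0 15; 0 -12 -4; 0 0 1]
det M = 162; M⁻¹ = [-2/27 0 10/9; 0 -1/12 -1/3; 0 0 1]
M⁻¹ · (48/5, -4)ᵀ = (2/5, 0)ᵀ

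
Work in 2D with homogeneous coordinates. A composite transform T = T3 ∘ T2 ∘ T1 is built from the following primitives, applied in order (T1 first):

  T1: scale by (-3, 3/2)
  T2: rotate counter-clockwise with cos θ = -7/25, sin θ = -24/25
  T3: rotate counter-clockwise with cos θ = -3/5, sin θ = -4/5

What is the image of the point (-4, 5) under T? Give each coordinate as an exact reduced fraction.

T1 scale by (-3, 3/2): (-4, 5) → (12, 15/2)
T2 rotate counter-clockwise with cos θ = -7/25, sin θ = -24/25: (12, 15/2) → (96/25, -681/50)
T3 rotate counter-clockwise with cos θ = -3/5, sin θ = -4/5: (96/25, -681/50) → (-66/5, 51/10)

T(p) = (-66/5, 51/10)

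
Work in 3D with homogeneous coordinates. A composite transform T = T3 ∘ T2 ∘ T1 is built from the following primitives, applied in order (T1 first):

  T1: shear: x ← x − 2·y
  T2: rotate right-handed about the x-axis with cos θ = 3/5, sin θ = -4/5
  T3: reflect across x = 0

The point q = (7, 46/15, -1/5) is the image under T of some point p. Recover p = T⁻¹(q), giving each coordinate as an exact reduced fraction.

p = (-3, 2, 7/3)

T1 = [1 -2 0 0; 0 1 0 0; 0 0 1 0; 0 0 0 1]
T2·T1 = [1 -2 0 0; 0 3/5 4/5 0; 0 -4/5 3/5 0; 0 0 0 1]
T3·…·T1 = [-1 2 0 0; 0 3/5 4/5 0; 0 -4/5 3/5 0; 0 0 0 1]
det M = -1; M⁻¹ = [-1 6/5 -8/5 0; 0 3/5 -4/5 0; 0 4/5 3/5 0; 0 0 0 1]
M⁻¹ · (7, 46/15, -1/5)ᵀ = (-3, 2, 7/3)ᵀ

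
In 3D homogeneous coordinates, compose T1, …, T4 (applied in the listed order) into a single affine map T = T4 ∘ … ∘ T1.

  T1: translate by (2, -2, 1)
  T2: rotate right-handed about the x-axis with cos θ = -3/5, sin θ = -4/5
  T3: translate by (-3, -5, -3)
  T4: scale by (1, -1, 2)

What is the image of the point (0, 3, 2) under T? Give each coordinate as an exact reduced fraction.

T(p) = (-1, 16/5, -56/5)

T1 translate by (2, -2, 1): (0, 3, 2) → (2, 1, 3)
T2 rotate right-handed about the x-axis with cos θ = -3/5, sin θ = -4/5: (2, 1, 3) → (2, 9/5, -13/5)
T3 translate by (-3, -5, -3): (2, 9/5, -13/5) → (-1, -16/5, -28/5)
T4 scale by (1, -1, 2): (-1, -16/5, -28/5) → (-1, 16/5, -56/5)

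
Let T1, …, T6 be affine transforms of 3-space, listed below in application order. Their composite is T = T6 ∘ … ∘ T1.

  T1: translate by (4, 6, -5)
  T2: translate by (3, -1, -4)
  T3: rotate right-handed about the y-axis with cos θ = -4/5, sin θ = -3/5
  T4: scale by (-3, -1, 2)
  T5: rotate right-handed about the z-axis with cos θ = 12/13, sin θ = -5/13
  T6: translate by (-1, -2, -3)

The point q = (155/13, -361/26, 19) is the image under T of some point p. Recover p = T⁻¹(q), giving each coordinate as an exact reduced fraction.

T1 = [1 0 0 4; 0 1 0 6; 0 0 1 -5; 0 0 0 1]
T2·T1 = [1 0 0 7; 0 1 0 5; 0 0 1 -9; 0 0 0 1]
T3·…·T1 = [-4/5 0 -3/5 -1/5; 0 1 0 5; 3/5 0 -4/5 57/5; 0 0 0 1]
T4·…·T1 = [12/5 0 9/5 3/5; 0 -1 0 -5; 6/5 0 -8/5 114/5; 0 0 0 1]
T5·…·T1 = [144/65 -5/13 108/65 -89/65; -12/13 -12/13 -9/13 -63/13; 6/5 0 -8/5 114/5; 0 0 0 1]
T6·…·T1 = [144/65 -5/13 108/65 -154/65; -12/13 -12/13 -9/13 -89/13; 6/5 0 -8/5 99/5; 0 0 0 1]
det M = 6; M⁻¹ = [16/65 -4/39 3/10 -2363/390; -5/13 -12/13 0 -94/13; 12/65 -1/13 -2/5 509/65; 0 0 0 1]
M⁻¹ · (155/13, -361/26, 19)ᵀ = (4, 1, 7/2)ᵀ

p = (4, 1, 7/2)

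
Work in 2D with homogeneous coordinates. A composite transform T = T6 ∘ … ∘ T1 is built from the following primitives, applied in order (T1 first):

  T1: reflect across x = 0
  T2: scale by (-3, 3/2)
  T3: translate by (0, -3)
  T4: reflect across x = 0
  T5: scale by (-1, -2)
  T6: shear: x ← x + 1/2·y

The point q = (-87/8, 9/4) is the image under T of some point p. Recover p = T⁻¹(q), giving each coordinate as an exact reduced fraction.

p = (-4, 5/4)

T1 = [-1 0 0; 0 1 0; 0 0 1]
T2·T1 = [3 0 0; 0 3/2 0; 0 0 1]
T3·…·T1 = [3 0 0; 0 3/2 -3; 0 0 1]
T4·…·T1 = [-3 0 0; 0 3/2 -3; 0 0 1]
T5·…·T1 = [3 0 0; 0 -3 6; 0 0 1]
T6·…·T1 = [3 -3/2 3; 0 -3 6; 0 0 1]
det M = -9; M⁻¹ = [1/3 -1/6 0; 0 -1/3 2; 0 0 1]
M⁻¹ · (-87/8, 9/4)ᵀ = (-4, 5/4)ᵀ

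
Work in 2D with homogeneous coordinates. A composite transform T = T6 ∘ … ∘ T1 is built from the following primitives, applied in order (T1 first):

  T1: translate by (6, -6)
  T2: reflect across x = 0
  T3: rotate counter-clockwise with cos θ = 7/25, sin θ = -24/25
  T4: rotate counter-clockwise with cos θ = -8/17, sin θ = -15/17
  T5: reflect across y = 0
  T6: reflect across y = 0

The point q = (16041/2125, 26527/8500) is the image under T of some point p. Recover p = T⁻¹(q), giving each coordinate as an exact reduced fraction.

p = (3/4, 7/5)

T1 = [1 0 6; 0 1 -6; 0 0 1]
T2·T1 = [-1 0 -6; 0 1 -6; 0 0 1]
T3·…·T1 = [-7/25 24/25 -186/25; 24/25 7/25 102/25; 0 0 1]
T4·…·T1 = [416/425 -87/425 3018/425; -87/425 -416/425 1974/425; 0 0 1]
T5·…·T1 = [416/425 -87/425 3018/425; 87/425 416/425 -1974/425; 0 0 1]
T6·…·T1 = [416/425 -87/425 3018/425; -87/425 -416/425 1974/425; 0 0 1]
det M = -1; M⁻¹ = [416/425 -87/425 -6; -87/425 -416/425 6; 0 0 1]
M⁻¹ · (16041/2125, 26527/8500)ᵀ = (3/4, 7/5)ᵀ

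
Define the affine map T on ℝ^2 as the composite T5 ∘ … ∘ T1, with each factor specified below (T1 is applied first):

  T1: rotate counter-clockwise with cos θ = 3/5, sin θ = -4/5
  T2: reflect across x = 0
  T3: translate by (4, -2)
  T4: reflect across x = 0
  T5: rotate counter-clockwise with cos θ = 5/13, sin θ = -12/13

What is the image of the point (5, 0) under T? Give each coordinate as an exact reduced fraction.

T1 rotate counter-clockwise with cos θ = 3/5, sin θ = -4/5: (5, 0) → (3, -4)
T2 reflect across x = 0: (3, -4) → (-3, -4)
T3 translate by (4, -2): (-3, -4) → (1, -6)
T4 reflect across x = 0: (1, -6) → (-1, -6)
T5 rotate counter-clockwise with cos θ = 5/13, sin θ = -12/13: (-1, -6) → (-77/13, -18/13)

T(p) = (-77/13, -18/13)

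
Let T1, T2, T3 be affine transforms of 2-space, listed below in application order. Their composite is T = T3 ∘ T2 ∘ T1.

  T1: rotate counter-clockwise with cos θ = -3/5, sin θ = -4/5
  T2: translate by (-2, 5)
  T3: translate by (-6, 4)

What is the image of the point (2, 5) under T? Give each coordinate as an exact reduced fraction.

T(p) = (-26/5, 22/5)

T1 rotate counter-clockwise with cos θ = -3/5, sin θ = -4/5: (2, 5) → (14/5, -23/5)
T2 translate by (-2, 5): (14/5, -23/5) → (4/5, 2/5)
T3 translate by (-6, 4): (4/5, 2/5) → (-26/5, 22/5)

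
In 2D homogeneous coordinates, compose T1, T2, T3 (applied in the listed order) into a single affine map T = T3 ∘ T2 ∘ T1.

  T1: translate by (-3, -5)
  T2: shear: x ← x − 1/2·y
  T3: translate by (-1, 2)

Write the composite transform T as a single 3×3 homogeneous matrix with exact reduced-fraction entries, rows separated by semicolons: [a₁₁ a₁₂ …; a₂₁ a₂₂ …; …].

T = [1 -1/2 -3/2; 0 1 -3; 0 0 1]

T1 = [1 0 -3; 0 1 -5; 0 0 1]
T2·T1 = [1 -1/2 -1/2; 0 1 -5; 0 0 1]
T3·…·T1 = [1 -1/2 -3/2; 0 1 -3; 0 0 1]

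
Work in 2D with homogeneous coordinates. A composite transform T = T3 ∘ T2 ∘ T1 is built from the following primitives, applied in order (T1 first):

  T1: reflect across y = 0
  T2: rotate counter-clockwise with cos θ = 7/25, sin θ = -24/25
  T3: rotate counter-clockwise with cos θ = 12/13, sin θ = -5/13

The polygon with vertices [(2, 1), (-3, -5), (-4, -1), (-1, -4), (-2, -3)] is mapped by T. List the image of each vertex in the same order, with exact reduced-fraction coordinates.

T1 reflect across y = 0: (2, 1) → (2, -1); (-3, -5) → (-3, 5); (-4, -1) → (-4, 1); (-1, -4) → (-1, 4); (-2, -3) → (-2, 3)
T2 rotate counter-clockwise with cos θ = 7/25, sin θ = -24/25: (2, -1) → (-2/5, -11/5); (-3, 5) → (99/25, 107/25); (-4, 1) → (-4/25, 103/25); (-1, 4) → (89/25, 52/25); (-2, 3) → (58/25, 69/25)
T3 rotate counter-clockwise with cos θ = 12/13, sin θ = -5/13: (-2/5, -11/5) → (-79/65, -122/65); (99/25, 107/25) → (1723/325, 789/325); (-4/25, 103/25) → (467/325, 1256/325); (89/25, 52/25) → (1328/325, 179/325); (58/25, 69/25) → (1041/325, 538/325)

image vertices: (-79/65, -122/65), (1723/325, 789/325), (467/325, 1256/325), (1328/325, 179/325), (1041/325, 538/325)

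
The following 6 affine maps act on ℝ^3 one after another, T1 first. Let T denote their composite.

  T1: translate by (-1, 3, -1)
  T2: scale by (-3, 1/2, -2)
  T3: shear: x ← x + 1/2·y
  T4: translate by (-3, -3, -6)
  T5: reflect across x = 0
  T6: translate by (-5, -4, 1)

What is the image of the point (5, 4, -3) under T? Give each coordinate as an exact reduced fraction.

T(p) = (33/4, -7/2, 3)

T1 translate by (-1, 3, -1): (5, 4, -3) → (4, 7, -4)
T2 scale by (-3, 1/2, -2): (4, 7, -4) → (-12, 7/2, 8)
T3 shear: x ← x + 1/2·y: (-12, 7/2, 8) → (-41/4, 7/2, 8)
T4 translate by (-3, -3, -6): (-41/4, 7/2, 8) → (-53/4, 1/2, 2)
T5 reflect across x = 0: (-53/4, 1/2, 2) → (53/4, 1/2, 2)
T6 translate by (-5, -4, 1): (53/4, 1/2, 2) → (33/4, -7/2, 3)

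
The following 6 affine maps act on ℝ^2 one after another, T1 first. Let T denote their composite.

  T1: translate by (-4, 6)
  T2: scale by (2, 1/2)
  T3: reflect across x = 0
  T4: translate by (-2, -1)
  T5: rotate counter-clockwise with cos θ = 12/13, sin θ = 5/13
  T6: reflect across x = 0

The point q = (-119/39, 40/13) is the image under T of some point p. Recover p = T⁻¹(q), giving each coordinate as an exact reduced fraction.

p = (1, -2/3)

T1 = [1 0 -4; 0 1 6; 0 0 1]
T2·T1 = [2 0 -8; 0 1/2 3; 0 0 1]
T3·…·T1 = [-2 0 8; 0 1/2 3; 0 0 1]
T4·…·T1 = [-2 0 6; 0 1/2 2; 0 0 1]
T5·…·T1 = [-24/13 -5/26 62/13; -10/13 6/13 54/13; 0 0 1]
T6·…·T1 = [24/13 5/26 -62/13; -10/13 6/13 54/13; 0 0 1]
det M = 1; M⁻¹ = [6/13 -5/26 3; 10/13 24/13 -4; 0 0 1]
M⁻¹ · (-119/39, 40/13)ᵀ = (1, -2/3)ᵀ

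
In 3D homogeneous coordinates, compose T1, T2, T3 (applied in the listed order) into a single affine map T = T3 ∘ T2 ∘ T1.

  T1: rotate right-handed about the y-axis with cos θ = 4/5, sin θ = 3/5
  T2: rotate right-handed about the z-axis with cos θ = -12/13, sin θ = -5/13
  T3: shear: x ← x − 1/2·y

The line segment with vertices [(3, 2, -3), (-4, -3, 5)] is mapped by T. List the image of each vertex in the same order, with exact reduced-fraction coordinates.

T1 rotate right-handed about the y-axis with cos θ = 4/5, sin θ = 3/5: (3, 2, -3) → (3/5, 2, -21/5); (-4, -3, 5) → (-1/5, -3, 32/5)
T2 rotate right-handed about the z-axis with cos θ = -12/13, sin θ = -5/13: (3/5, 2, -21/5) → (14/65, -27/13, -21/5); (-1/5, -3, 32/5) → (-63/65, 37/13, 32/5)
T3 shear: x ← x − 1/2·y: (14/65, -27/13, -21/5) → (163/130, -27/13, -21/5); (-63/65, 37/13, 32/5) → (-311/130, 37/13, 32/5)

image vertices: (163/130, -27/13, -21/5), (-311/130, 37/13, 32/5)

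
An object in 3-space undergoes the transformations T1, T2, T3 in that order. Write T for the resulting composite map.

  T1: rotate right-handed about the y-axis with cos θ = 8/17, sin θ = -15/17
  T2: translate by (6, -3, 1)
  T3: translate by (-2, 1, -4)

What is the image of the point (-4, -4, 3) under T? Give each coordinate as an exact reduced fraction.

T(p) = (-9/17, -6, -87/17)

T1 rotate right-handed about the y-axis with cos θ = 8/17, sin θ = -15/17: (-4, -4, 3) → (-77/17, -4, -36/17)
T2 translate by (6, -3, 1): (-77/17, -4, -36/17) → (25/17, -7, -19/17)
T3 translate by (-2, 1, -4): (25/17, -7, -19/17) → (-9/17, -6, -87/17)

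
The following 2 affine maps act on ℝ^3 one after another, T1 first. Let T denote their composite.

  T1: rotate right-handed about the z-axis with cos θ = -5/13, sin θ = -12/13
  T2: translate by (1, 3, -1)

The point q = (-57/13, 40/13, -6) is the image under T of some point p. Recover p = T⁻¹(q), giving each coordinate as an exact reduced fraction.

T1 = [-5/13 12/13 0 0; -12/13 -5/13 0 0; 0 0 1 0; 0 0 0 1]
T2·T1 = [-5/13 12/13 0 1; -12/13 -5/13 0 3; 0 0 1 -1; 0 0 0 1]
det M = 1; M⁻¹ = [-5/13 -12/13 0 41/13; 12/13 -5/13 0 3/13; 0 0 1 1; 0 0 0 1]
M⁻¹ · (-57/13, 40/13, -6)ᵀ = (2, -5, -5)ᵀ

p = (2, -5, -5)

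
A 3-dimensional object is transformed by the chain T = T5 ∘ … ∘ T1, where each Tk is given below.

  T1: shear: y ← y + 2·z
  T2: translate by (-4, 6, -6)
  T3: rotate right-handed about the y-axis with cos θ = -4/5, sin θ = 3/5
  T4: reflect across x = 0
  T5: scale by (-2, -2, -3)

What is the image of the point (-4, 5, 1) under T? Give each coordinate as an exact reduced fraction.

T1 shear: y ← y + 2·z: (-4, 5, 1) → (-4, 7, 1)
T2 translate by (-4, 6, -6): (-4, 7, 1) → (-8, 13, -5)
T3 rotate right-handed about the y-axis with cos θ = -4/5, sin θ = 3/5: (-8, 13, -5) → (17/5, 13, 44/5)
T4 reflect across x = 0: (17/5, 13, 44/5) → (-17/5, 13, 44/5)
T5 scale by (-2, -2, -3): (-17/5, 13, 44/5) → (34/5, -26, -132/5)

T(p) = (34/5, -26, -132/5)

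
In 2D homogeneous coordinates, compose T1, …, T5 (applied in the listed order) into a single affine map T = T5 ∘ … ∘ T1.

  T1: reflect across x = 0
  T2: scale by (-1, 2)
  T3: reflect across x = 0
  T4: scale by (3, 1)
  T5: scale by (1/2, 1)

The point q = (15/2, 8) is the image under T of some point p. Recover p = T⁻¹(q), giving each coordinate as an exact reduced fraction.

p = (-5, 4)

T1 = [-1 0 0; 0 1 0; 0 0 1]
T2·T1 = [1 0 0; 0 2 0; 0 0 1]
T3·…·T1 = [-1 0 0; 0 2 0; 0 0 1]
T4·…·T1 = [-3 0 0; 0 2 0; 0 0 1]
T5·…·T1 = [-3/2 0 0; 0 2 0; 0 0 1]
det M = -3; M⁻¹ = [-2/3 0 0; 0 1/2 0; 0 0 1]
M⁻¹ · (15/2, 8)ᵀ = (-5, 4)ᵀ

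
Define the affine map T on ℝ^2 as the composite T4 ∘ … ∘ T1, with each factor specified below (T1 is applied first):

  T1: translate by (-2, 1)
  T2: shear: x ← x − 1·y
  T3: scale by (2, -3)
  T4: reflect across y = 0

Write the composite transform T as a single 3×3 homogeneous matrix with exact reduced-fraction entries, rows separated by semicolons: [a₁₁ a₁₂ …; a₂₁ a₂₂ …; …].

T = [2 -2 -6; 0 3 3; 0 0 1]

T1 = [1 0 -2; 0 1 1; 0 0 1]
T2·T1 = [1 -1 -3; 0 1 1; 0 0 1]
T3·…·T1 = [2 -2 -6; 0 -3 -3; 0 0 1]
T4·…·T1 = [2 -2 -6; 0 3 3; 0 0 1]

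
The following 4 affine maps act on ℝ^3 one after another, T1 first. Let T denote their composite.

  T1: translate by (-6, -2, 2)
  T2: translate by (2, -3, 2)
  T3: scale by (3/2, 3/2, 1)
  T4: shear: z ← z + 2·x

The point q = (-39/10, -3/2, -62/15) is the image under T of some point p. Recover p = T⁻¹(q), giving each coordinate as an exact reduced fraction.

p = (7/5, 4, -1/3)

T1 = [1 0 0 -6; 0 1 0 -2; 0 0 1 2; 0 0 0 1]
T2·T1 = [1 0 0 -4; 0 1 0 -5; 0 0 1 4; 0 0 0 1]
T3·…·T1 = [3/2 0 0 -6; 0 3/2 0 -15/2; 0 0 1 4; 0 0 0 1]
T4·…·T1 = [3/2 0 0 -6; 0 3/2 0 -15/2; 3 0 1 -8; 0 0 0 1]
det M = 9/4; M⁻¹ = [2/3 0 0 4; 0 2/3 0 5; -2 0 1 -4; 0 0 0 1]
M⁻¹ · (-39/10, -3/2, -62/15)ᵀ = (7/5, 4, -1/3)ᵀ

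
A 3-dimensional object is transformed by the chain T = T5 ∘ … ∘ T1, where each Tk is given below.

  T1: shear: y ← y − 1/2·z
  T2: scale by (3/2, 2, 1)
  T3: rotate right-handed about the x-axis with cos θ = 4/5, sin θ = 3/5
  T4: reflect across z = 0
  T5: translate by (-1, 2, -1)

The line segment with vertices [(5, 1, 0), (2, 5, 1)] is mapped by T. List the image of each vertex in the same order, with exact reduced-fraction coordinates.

T1 shear: y ← y − 1/2·z: (5, 1, 0) → (5, 1, 0); (2, 5, 1) → (2, 9/2, 1)
T2 scale by (3/2, 2, 1): (5, 1, 0) → (15/2, 2, 0); (2, 9/2, 1) → (3, 9, 1)
T3 rotate right-handed about the x-axis with cos θ = 4/5, sin θ = 3/5: (15/2, 2, 0) → (15/2, 8/5, 6/5); (3, 9, 1) → (3, 33/5, 31/5)
T4 reflect across z = 0: (15/2, 8/5, 6/5) → (15/2, 8/5, -6/5); (3, 33/5, 31/5) → (3, 33/5, -31/5)
T5 translate by (-1, 2, -1): (15/2, 8/5, -6/5) → (13/2, 18/5, -11/5); (3, 33/5, -31/5) → (2, 43/5, -36/5)

image vertices: (13/2, 18/5, -11/5), (2, 43/5, -36/5)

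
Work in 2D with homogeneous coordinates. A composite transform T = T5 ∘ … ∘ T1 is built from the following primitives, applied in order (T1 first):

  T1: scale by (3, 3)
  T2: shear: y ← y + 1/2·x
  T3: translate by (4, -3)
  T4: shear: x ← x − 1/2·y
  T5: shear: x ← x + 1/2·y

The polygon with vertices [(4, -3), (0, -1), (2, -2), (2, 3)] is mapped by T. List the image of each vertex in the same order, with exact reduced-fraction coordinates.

image vertices: (16, -6), (4, -6), (10, -6), (10, 9)

T1 scale by (3, 3): (4, -3) → (12, -9); (0, -1) → (0, -3); (2, -2) → (6, -6); (2, 3) → (6, 9)
T2 shear: y ← y + 1/2·x: (12, -9) → (12, -3); (0, -3) → (0, -3); (6, -6) → (6, -3); (6, 9) → (6, 12)
T3 translate by (4, -3): (12, -3) → (16, -6); (0, -3) → (4, -6); (6, -3) → (10, -6); (6, 12) → (10, 9)
T4 shear: x ← x − 1/2·y: (16, -6) → (19, -6); (4, -6) → (7, -6); (10, -6) → (13, -6); (10, 9) → (11/2, 9)
T5 shear: x ← x + 1/2·y: (19, -6) → (16, -6); (7, -6) → (4, -6); (13, -6) → (10, -6); (11/2, 9) → (10, 9)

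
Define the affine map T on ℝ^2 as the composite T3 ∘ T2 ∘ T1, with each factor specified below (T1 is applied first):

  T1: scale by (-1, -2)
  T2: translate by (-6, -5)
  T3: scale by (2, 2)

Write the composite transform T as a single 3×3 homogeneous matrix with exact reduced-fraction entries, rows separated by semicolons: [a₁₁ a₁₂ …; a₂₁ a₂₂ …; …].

T = [-2 0 -12; 0 -4 -10; 0 0 1]

T1 = [-1 0 0; 0 -2 0; 0 0 1]
T2·T1 = [-1 0 -6; 0 -2 -5; 0 0 1]
T3·…·T1 = [-2 0 -12; 0 -4 -10; 0 0 1]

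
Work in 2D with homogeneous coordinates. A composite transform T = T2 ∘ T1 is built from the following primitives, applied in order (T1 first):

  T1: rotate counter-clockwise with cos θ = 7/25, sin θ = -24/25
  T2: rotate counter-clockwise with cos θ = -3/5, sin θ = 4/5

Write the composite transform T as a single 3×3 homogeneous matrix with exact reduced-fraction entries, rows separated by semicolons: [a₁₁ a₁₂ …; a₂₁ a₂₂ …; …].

T1 = [7/25 24/25 0; -24/25 7/25 0; 0 0 1]
T2·T1 = [3/5 -4/5 0; 4/5 3/5 0; 0 0 1]

T = [3/5 -4/5 0; 4/5 3/5 0; 0 0 1]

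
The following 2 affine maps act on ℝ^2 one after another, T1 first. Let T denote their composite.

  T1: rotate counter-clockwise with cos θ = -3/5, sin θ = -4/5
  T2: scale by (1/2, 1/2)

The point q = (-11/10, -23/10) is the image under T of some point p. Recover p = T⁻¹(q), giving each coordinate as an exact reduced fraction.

T1 = [-3/5 4/5 0; -4/5 -3/5 0; 0 0 1]
T2·T1 = [-3/10 2/5 0; -2/5 -3/10 0; 0 0 1]
det M = 1/4; M⁻¹ = [-6/5 -8/5 0; 8/5 -6/5 0; 0 0 1]
M⁻¹ · (-11/10, -23/10)ᵀ = (5, 1)ᵀ

p = (5, 1)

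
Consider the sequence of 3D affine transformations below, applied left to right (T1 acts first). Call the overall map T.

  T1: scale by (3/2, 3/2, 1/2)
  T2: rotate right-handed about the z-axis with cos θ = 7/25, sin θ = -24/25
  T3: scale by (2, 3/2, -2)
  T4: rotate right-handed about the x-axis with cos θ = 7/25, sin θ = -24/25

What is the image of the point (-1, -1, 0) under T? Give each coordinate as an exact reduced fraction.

T(p) = (-93/25, 1071/2500, -918/625)

T1 scale by (3/2, 3/2, 1/2): (-1, -1, 0) → (-3/2, -3/2, 0)
T2 rotate right-handed about the z-axis with cos θ = 7/25, sin θ = -24/25: (-3/2, -3/2, 0) → (-93/50, 51/50, 0)
T3 scale by (2, 3/2, -2): (-93/50, 51/50, 0) → (-93/25, 153/100, 0)
T4 rotate right-handed about the x-axis with cos θ = 7/25, sin θ = -24/25: (-93/25, 153/100, 0) → (-93/25, 1071/2500, -918/625)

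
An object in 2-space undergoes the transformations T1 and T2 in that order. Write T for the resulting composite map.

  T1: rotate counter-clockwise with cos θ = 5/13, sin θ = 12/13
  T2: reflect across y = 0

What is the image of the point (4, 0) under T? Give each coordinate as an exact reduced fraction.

T1 rotate counter-clockwise with cos θ = 5/13, sin θ = 12/13: (4, 0) → (20/13, 48/13)
T2 reflect across y = 0: (20/13, 48/13) → (20/13, -48/13)

T(p) = (20/13, -48/13)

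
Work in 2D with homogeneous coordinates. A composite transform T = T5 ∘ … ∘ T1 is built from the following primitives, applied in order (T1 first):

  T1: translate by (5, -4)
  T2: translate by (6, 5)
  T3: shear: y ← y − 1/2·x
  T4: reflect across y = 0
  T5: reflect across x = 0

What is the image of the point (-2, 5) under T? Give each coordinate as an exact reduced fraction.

T(p) = (-9, -3/2)

T1 translate by (5, -4): (-2, 5) → (3, 1)
T2 translate by (6, 5): (3, 1) → (9, 6)
T3 shear: y ← y − 1/2·x: (9, 6) → (9, 3/2)
T4 reflect across y = 0: (9, 3/2) → (9, -3/2)
T5 reflect across x = 0: (9, -3/2) → (-9, -3/2)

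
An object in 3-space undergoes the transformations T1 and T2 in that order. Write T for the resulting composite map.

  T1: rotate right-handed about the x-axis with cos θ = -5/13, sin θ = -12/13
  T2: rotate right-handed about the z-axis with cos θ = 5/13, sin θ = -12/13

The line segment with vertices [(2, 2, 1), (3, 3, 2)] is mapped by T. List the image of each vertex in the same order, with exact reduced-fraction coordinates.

image vertices: (154/169, -302/169, -29/13), (303/169, -423/169, -46/13)

T1 rotate right-handed about the x-axis with cos θ = -5/13, sin θ = -12/13: (2, 2, 1) → (2, 2/13, -29/13); (3, 3, 2) → (3, 9/13, -46/13)
T2 rotate right-handed about the z-axis with cos θ = 5/13, sin θ = -12/13: (2, 2/13, -29/13) → (154/169, -302/169, -29/13); (3, 9/13, -46/13) → (303/169, -423/169, -46/13)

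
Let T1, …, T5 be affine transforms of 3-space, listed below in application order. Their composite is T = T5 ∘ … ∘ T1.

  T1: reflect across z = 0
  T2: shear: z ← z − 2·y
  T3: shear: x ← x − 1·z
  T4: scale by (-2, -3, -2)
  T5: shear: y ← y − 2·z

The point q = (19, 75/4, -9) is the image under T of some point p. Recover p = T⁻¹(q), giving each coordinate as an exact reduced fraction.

p = (-5, -1/4, -4)

T1 = [1 0 0 0; 0 1 0 0; 0 0 -1 0; 0 0 0 1]
T2·T1 = [1 0 0 0; 0 1 0 0; 0 -2 -1 0; 0 0 0 1]
T3·…·T1 = [1 2 1 0; 0 1 0 0; 0 -2 -1 0; 0 0 0 1]
T4·…·T1 = [-2 -4 -2 0; 0 -3 0 0; 0 4 2 0; 0 0 0 1]
T5·…·T1 = [-2 -4 -2 0; 0 -11 -4 0; 0 4 2 0; 0 0 0 1]
det M = 12; M⁻¹ = [-1/2 0 -1/2 0; 0 -1/3 -2/3 0; 0 2/3 11/6 0; 0 0 0 1]
M⁻¹ · (19, 75/4, -9)ᵀ = (-5, -1/4, -4)ᵀ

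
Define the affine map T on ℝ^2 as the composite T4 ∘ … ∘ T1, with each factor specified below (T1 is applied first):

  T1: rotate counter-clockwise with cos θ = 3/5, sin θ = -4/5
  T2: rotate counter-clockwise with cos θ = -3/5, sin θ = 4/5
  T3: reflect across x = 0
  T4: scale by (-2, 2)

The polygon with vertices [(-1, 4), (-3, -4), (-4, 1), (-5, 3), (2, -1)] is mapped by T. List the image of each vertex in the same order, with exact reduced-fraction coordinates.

image vertices: (-206/25, 8/25), (6, -8), (-104/25, -178/25), (-214/25, -198/25), (76/25, 82/25)

T1 rotate counter-clockwise with cos θ = 3/5, sin θ = -4/5: (-1, 4) → (13/5, 16/5); (-3, -4) → (-5, 0); (-4, 1) → (-8/5, 19/5); (-5, 3) → (-3/5, 29/5); (2, -1) → (2/5, -11/5)
T2 rotate counter-clockwise with cos θ = -3/5, sin θ = 4/5: (13/5, 16/5) → (-103/25, 4/25); (-5, 0) → (3, -4); (-8/5, 19/5) → (-52/25, -89/25); (-3/5, 29/5) → (-107/25, -99/25); (2/5, -11/5) → (38/25, 41/25)
T3 reflect across x = 0: (-103/25, 4/25) → (103/25, 4/25); (3, -4) → (-3, -4); (-52/25, -89/25) → (52/25, -89/25); (-107/25, -99/25) → (107/25, -99/25); (38/25, 41/25) → (-38/25, 41/25)
T4 scale by (-2, 2): (103/25, 4/25) → (-206/25, 8/25); (-3, -4) → (6, -8); (52/25, -89/25) → (-104/25, -178/25); (107/25, -99/25) → (-214/25, -198/25); (-38/25, 41/25) → (76/25, 82/25)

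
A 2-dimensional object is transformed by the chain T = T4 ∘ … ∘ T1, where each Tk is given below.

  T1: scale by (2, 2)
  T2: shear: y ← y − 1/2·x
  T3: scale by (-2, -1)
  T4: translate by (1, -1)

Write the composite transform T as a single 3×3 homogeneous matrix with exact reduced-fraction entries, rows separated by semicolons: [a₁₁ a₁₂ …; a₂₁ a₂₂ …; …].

T = [-4 0 1; 1 -2 -1; 0 0 1]

T1 = [2 0 0; 0 2 0; 0 0 1]
T2·T1 = [2 0 0; -1 2 0; 0 0 1]
T3·…·T1 = [-4 0 0; 1 -2 0; 0 0 1]
T4·…·T1 = [-4 0 1; 1 -2 -1; 0 0 1]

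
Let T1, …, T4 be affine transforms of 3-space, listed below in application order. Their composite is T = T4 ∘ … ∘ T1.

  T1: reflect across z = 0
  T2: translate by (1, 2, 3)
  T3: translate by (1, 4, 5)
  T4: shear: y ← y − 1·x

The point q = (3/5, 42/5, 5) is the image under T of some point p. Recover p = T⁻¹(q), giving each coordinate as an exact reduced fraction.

T1 = [1 0 0 0; 0 1 0 0; 0 0 -1 0; 0 0 0 1]
T2·T1 = [1 0 0 1; 0 1 0 2; 0 0 -1 3; 0 0 0 1]
T3·…·T1 = [1 0 0 2; 0 1 0 6; 0 0 -1 8; 0 0 0 1]
T4·…·T1 = [1 0 0 2; -1 1 0 4; 0 0 -1 8; 0 0 0 1]
det M = -1; M⁻¹ = [1 0 0 -2; 1 1 0 -6; 0 0 -1 8; 0 0 0 1]
M⁻¹ · (3/5, 42/5, 5)ᵀ = (-7/5, 3, 3)ᵀ

p = (-7/5, 3, 3)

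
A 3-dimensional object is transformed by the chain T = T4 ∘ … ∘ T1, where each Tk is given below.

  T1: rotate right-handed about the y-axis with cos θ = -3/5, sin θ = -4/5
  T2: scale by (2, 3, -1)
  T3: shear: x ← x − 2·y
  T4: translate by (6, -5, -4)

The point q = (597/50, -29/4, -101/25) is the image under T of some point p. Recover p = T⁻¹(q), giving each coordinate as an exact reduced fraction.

T1 = [-3/5 0 -4/5 0; 0 1 0 0; 4/5 0 -3/5 0; 0 0 0 1]
T2·T1 = [-6/5 0 -8/5 0; 0 3 0 0; -4/5 0 3/5 0; 0 0 0 1]
T3·…·T1 = [-6/5 -6 -8/5 0; 0 3 0 0; -4/5 0 3/5 0; 0 0 0 1]
T4·…·T1 = [-6/5 -6 -8/5 6; 0 3 0 -5; -4/5 0 3/5 -4; 0 0 0 1]
det M = -6; M⁻¹ = [-3/10 -3/5 -4/5 -22/5; 0 1/3 0 5/3; -2/5 -4/5 3/5 4/5; 0 0 0 1]
M⁻¹ · (597/50, -29/4, -101/25)ᵀ = (-2/5, -3/4, -3/5)ᵀ

p = (-2/5, -3/4, -3/5)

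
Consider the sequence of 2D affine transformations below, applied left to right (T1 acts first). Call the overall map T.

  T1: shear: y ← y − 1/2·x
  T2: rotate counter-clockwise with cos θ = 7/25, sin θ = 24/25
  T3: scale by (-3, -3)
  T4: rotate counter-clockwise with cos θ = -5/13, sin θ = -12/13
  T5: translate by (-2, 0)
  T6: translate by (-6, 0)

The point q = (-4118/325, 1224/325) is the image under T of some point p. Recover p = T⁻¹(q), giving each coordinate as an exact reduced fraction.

p = (2, 1)

T1 = [1 0 0; -1/2 1 0; 0 0 1]
T2·T1 = [19/25 -24/25 0; 41/50 7/25 0; 0 0 1]
T3·…·T1 = [-57/25 72/25 0; -123/50 -21/25 0; 0 0 1]
T4·…·T1 = [-453/325 -612/325 0; 1983/650 -759/325 0; 0 0 1]
T5·…·T1 = [-453/325 -612/325 -2; 1983/650 -759/325 0; 0 0 1]
T6·…·T1 = [-453/325 -612/325 -8; 1983/650 -759/325 0; 0 0 1]
det M = 9; M⁻¹ = [-253/975 68/325 -2024/975; -661/1950 -151/975 -2644/975; 0 0 1]
M⁻¹ · (-4118/325, 1224/325)ᵀ = (2, 1)ᵀ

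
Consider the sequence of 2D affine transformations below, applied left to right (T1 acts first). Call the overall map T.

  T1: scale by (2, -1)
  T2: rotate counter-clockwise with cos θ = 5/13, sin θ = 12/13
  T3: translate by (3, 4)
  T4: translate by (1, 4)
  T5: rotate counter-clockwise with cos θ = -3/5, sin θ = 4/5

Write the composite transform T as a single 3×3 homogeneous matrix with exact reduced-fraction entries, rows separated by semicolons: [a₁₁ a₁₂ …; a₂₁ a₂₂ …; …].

T = [-126/65 -16/65 -44/5; -32/65 63/65 -8/5; 0 0 1]

T1 = [2 0 0; 0 -1 0; 0 0 1]
T2·T1 = [10/13 12/13 0; 24/13 -5/13 0; 0 0 1]
T3·…·T1 = [10/13 12/13 3; 24/13 -5/13 4; 0 0 1]
T4·…·T1 = [10/13 12/13 4; 24/13 -5/13 8; 0 0 1]
T5·…·T1 = [-126/65 -16/65 -44/5; -32/65 63/65 -8/5; 0 0 1]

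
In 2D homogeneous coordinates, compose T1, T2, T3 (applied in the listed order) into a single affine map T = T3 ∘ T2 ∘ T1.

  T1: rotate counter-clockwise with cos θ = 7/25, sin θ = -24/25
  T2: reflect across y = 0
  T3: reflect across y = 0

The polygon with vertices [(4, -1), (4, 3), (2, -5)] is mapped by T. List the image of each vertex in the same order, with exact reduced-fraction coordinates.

image vertices: (4/25, -103/25), (4, -3), (-106/25, -83/25)

T1 rotate counter-clockwise with cos θ = 7/25, sin θ = -24/25: (4, -1) → (4/25, -103/25); (4, 3) → (4, -3); (2, -5) → (-106/25, -83/25)
T2 reflect across y = 0: (4/25, -103/25) → (4/25, 103/25); (4, -3) → (4, 3); (-106/25, -83/25) → (-106/25, 83/25)
T3 reflect across y = 0: (4/25, 103/25) → (4/25, -103/25); (4, 3) → (4, -3); (-106/25, 83/25) → (-106/25, -83/25)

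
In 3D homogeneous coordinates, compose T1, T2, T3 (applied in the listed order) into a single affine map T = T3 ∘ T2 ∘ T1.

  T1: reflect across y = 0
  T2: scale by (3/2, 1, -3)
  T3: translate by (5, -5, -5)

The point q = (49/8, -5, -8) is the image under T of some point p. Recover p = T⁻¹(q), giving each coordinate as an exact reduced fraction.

p = (3/4, 0, 1)

T1 = [1 0 0 0; 0 -1 0 0; 0 0 1 0; 0 0 0 1]
T2·T1 = [3/2 0 0 0; 0 -1 0 0; 0 0 -3 0; 0 0 0 1]
T3·…·T1 = [3/2 0 0 5; 0 -1 0 -5; 0 0 -3 -5; 0 0 0 1]
det M = 9/2; M⁻¹ = [2/3 0 0 -10/3; 0 -1 0 -5; 0 0 -1/3 -5/3; 0 0 0 1]
M⁻¹ · (49/8, -5, -8)ᵀ = (3/4, 0, 1)ᵀ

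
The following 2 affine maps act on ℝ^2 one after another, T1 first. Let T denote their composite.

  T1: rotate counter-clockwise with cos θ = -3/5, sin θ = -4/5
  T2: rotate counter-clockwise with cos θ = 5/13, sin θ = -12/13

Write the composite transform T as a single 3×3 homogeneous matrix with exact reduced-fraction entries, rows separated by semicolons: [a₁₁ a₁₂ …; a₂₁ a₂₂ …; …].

T1 = [-3/5 4/5 0; -4/5 -3/5 0; 0 0 1]
T2·T1 = [-63/65 -16/65 0; 16/65 -63/65 0; 0 0 1]

T = [-63/65 -16/65 0; 16/65 -63/65 0; 0 0 1]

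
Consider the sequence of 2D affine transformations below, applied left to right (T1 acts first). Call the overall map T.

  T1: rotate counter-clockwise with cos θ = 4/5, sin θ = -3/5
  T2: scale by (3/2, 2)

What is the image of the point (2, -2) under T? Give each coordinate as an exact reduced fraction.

T1 rotate counter-clockwise with cos θ = 4/5, sin θ = -3/5: (2, -2) → (2/5, -14/5)
T2 scale by (3/2, 2): (2/5, -14/5) → (3/5, -28/5)

T(p) = (3/5, -28/5)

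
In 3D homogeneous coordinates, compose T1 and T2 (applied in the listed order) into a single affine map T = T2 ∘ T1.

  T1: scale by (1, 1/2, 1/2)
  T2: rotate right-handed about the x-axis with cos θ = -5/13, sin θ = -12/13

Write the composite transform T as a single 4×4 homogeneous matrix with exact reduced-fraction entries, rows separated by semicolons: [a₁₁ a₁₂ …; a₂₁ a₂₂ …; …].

T = [1 0 0 0; 0 -5/26 6/13 0; 0 -6/13 -5/26 0; 0 0 0 1]

T1 = [1 0 0 0; 0 1/2 0 0; 0 0 1/2 0; 0 0 0 1]
T2·T1 = [1 0 0 0; 0 -5/26 6/13 0; 0 -6/13 -5/26 0; 0 0 0 1]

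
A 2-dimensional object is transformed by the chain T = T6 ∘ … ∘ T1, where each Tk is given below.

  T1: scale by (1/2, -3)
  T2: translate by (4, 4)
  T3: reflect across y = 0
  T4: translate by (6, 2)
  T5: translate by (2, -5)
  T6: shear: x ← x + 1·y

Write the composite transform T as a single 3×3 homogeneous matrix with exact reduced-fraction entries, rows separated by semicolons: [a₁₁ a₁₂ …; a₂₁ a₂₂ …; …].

T1 = [1/2 0 0; 0 -3 0; 0 0 1]
T2·T1 = [1/2 0 4; 0 -3 4; 0 0 1]
T3·…·T1 = [1/2 0 4; 0 3 -4; 0 0 1]
T4·…·T1 = [1/2 0 10; 0 3 -2; 0 0 1]
T5·…·T1 = [1/2 0 12; 0 3 -7; 0 0 1]
T6·…·T1 = [1/2 3 5; 0 3 -7; 0 0 1]

T = [1/2 3 5; 0 3 -7; 0 0 1]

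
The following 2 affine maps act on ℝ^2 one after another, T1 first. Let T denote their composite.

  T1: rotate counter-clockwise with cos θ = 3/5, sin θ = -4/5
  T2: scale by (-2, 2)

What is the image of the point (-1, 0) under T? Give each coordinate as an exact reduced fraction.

T(p) = (6/5, 8/5)

T1 rotate counter-clockwise with cos θ = 3/5, sin θ = -4/5: (-1, 0) → (-3/5, 4/5)
T2 scale by (-2, 2): (-3/5, 4/5) → (6/5, 8/5)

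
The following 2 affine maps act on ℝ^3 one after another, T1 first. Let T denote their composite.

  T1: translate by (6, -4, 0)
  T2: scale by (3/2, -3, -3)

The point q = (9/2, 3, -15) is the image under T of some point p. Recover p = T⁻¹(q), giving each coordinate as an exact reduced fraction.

T1 = [1 0 0 6; 0 1 0 -4; 0 0 1 0; 0 0 0 1]
T2·T1 = [3/2 0 0 9; 0 -3 0 12; 0 0 -3 0; 0 0 0 1]
det M = 27/2; M⁻¹ = [2/3 0 0 -6; 0 -1/3 0 4; 0 0 -1/3 0; 0 0 0 1]
M⁻¹ · (9/2, 3, -15)ᵀ = (-3, 3, 5)ᵀ

p = (-3, 3, 5)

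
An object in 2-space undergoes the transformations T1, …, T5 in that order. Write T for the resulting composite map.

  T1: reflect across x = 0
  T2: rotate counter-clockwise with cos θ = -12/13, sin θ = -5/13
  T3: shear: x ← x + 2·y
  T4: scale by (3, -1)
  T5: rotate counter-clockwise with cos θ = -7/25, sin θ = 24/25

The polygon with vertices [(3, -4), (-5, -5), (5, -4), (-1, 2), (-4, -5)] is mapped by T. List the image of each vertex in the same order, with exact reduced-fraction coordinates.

image vertices: (-294/65, 2133/65), (231/65, -167/65), (-2154/325, 13903/325), (564/325, -4523/325), (813/325, 784/325)

T1 reflect across x = 0: (3, -4) → (-3, -4); (-5, -5) → (5, -5); (5, -4) → (-5, -4); (-1, 2) → (1, 2); (-4, -5) → (4, -5)
T2 rotate counter-clockwise with cos θ = -12/13, sin θ = -5/13: (-3, -4) → (16/13, 63/13); (5, -5) → (-85/13, 35/13); (-5, -4) → (40/13, 73/13); (1, 2) → (-2/13, -29/13); (4, -5) → (-73/13, 40/13)
T3 shear: x ← x + 2·y: (16/13, 63/13) → (142/13, 63/13); (-85/13, 35/13) → (-15/13, 35/13); (40/13, 73/13) → (186/13, 73/13); (-2/13, -29/13) → (-60/13, -29/13); (-73/13, 40/13) → (7/13, 40/13)
T4 scale by (3, -1): (142/13, 63/13) → (426/13, -63/13); (-15/13, 35/13) → (-45/13, -35/13); (186/13, 73/13) → (558/13, -73/13); (-60/13, -29/13) → (-180/13, 29/13); (7/13, 40/13) → (21/13, -40/13)
T5 rotate counter-clockwise with cos θ = -7/25, sin θ = 24/25: (426/13, -63/13) → (-294/65, 2133/65); (-45/13, -35/13) → (231/65, -167/65); (558/13, -73/13) → (-2154/325, 13903/325); (-180/13, 29/13) → (564/325, -4523/325); (21/13, -40/13) → (813/325, 784/325)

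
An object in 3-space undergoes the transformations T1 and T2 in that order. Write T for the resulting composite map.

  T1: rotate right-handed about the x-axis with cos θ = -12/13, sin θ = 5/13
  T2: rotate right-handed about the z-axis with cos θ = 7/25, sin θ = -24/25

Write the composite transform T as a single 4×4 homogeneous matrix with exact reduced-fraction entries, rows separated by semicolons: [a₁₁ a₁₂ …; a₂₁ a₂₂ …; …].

T = [7/25 -288/325 -24/65 0; -24/25 -84/325 -7/65 0; 0 5/13 -12/13 0; 0 0 0 1]

T1 = [1 0 0 0; 0 -12/13 -5/13 0; 0 5/13 -12/13 0; 0 0 0 1]
T2·T1 = [7/25 -288/325 -24/65 0; -24/25 -84/325 -7/65 0; 0 5/13 -12/13 0; 0 0 0 1]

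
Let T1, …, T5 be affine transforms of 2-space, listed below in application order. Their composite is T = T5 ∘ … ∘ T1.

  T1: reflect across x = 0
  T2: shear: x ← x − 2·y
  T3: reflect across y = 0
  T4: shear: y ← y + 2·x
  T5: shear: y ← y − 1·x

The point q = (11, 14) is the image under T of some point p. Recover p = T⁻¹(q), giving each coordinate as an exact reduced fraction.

T1 = [-1 0 0; 0 1 0; 0 0 1]
T2·T1 = [-1 -2 0; 0 1 0; 0 0 1]
T3·…·T1 = [-1 -2 0; 0 -1 0; 0 0 1]
T4·…·T1 = [-1 -2 0; -2 -5 0; 0 0 1]
T5·…·T1 = [-1 -2 0; -1 -3 0; 0 0 1]
det M = 1; M⁻¹ = [-3 2 0; 1 -1 0; 0 0 1]
M⁻¹ · (11, 14)ᵀ = (-5, -3)ᵀ

p = (-5, -3)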